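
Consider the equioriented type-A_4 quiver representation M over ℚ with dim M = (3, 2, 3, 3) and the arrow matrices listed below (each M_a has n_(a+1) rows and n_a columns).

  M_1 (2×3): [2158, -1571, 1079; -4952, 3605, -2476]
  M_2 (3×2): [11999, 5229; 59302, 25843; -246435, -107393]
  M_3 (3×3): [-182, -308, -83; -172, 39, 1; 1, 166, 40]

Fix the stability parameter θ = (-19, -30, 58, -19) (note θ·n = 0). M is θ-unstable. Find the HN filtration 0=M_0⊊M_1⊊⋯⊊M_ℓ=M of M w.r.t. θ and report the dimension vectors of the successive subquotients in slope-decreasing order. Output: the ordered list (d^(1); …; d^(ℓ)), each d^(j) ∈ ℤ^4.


Barcode: M ≅ I[1,1], I[1,4]^2, I[3,4]. HN layers by μ_θ (3 steps, strictly decreasing):
  μ^(1)=39/2; μ^(2)=-19; μ^(3)=-49/2

((0, 0, 3, 3); (1, 0, 0, 0); (2, 2, 0, 0))


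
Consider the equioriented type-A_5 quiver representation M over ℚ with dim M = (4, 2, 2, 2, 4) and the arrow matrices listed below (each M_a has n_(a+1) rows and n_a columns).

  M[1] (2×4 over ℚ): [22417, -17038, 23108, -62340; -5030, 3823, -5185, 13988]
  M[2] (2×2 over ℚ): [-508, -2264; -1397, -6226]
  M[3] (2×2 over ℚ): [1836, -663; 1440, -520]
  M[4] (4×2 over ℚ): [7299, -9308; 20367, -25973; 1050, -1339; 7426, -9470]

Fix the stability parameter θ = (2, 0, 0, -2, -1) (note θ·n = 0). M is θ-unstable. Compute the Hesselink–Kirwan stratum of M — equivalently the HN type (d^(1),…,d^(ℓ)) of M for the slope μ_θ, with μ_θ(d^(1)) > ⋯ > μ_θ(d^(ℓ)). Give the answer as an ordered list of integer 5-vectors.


Interval decomposition of M: I[1,1]^2, I[1,2], I[1,5], I[3,3], I[4,5], I[5,5]^2.
HN type (ℓ=6): μ^(1)=2; μ^(2)=1; μ^(3)=0; μ^(4)=-1/5; μ^(5)=-1; μ^(6)=-2

((2, 0, 0, 0, 0); (1, 1, 0, 0, 0); (0, 0, 1, 0, 0); (1, 1, 1, 1, 1); (0, 0, 0, 0, 3); (0, 0, 0, 1, 0))


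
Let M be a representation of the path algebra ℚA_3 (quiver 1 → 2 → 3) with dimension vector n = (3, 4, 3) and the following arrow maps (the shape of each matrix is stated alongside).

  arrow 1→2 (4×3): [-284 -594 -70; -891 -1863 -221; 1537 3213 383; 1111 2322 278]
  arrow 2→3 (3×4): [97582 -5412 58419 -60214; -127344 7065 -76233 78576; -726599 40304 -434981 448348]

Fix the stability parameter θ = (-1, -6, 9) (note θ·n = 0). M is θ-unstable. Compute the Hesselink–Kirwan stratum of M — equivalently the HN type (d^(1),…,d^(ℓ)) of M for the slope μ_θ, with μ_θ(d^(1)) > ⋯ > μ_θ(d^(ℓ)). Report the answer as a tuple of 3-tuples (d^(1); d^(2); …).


Barcode: M ≅ I[1,1], I[1,2], I[1,3], I[2,3]^2. HN layers by μ_θ (4 steps, strictly decreasing):
  μ^(1)=9; μ^(2)=-1; μ^(3)=-7/2; μ^(4)=-6

((0, 0, 3); (1, 0, 0); (2, 2, 0); (0, 2, 0))


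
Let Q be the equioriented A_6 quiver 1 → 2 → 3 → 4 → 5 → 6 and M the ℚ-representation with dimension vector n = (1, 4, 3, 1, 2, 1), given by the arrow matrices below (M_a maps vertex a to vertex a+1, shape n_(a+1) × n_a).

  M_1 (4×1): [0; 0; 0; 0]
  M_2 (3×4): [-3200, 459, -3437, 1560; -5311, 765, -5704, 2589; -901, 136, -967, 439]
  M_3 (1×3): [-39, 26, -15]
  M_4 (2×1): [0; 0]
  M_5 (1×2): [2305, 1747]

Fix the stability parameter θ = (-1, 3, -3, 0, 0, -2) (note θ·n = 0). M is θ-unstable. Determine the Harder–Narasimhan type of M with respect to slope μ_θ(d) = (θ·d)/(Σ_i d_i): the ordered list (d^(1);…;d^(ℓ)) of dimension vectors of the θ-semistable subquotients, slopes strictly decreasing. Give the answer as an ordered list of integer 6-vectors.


Interval decomposition of M: I[1,1], I[2,2]^2, I[2,3], I[2,4], I[3,3], I[5,5], I[5,6].
HN type (ℓ=4): μ^(1)=3; μ^(2)=0; μ^(3)=-1; μ^(4)=-3

((0, 2, 0, 0, 0, 0); (0, 2, 2, 1, 1, 0); (1, 0, 0, 0, 1, 1); (0, 0, 1, 0, 0, 0))


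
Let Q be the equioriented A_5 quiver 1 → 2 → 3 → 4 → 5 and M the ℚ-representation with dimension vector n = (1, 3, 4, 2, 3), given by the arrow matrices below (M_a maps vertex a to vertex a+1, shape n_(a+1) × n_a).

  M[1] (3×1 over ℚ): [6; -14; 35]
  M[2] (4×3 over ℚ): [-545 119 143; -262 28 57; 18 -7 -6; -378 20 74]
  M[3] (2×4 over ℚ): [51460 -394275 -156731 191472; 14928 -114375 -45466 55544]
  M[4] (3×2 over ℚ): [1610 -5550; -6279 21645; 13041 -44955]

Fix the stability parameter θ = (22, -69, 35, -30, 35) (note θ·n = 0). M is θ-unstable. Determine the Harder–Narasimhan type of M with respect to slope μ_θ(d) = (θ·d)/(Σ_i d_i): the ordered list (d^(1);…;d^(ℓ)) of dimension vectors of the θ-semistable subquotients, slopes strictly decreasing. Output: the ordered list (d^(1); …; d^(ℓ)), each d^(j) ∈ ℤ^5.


Via rank(M_{q-1}∘⋯∘M_p): M ≅ I[1,5], I[2,3], I[2,4], I[3,3], I[5,5]^2.
μ_θ-semistable layers: μ^(1)=35; μ^(2)=5/2; μ^(3)=-47/2; μ^(4)=-69

((0, 0, 2, 0, 3); (0, 0, 2, 2, 0); (1, 1, 0, 0, 0); (0, 2, 0, 0, 0))


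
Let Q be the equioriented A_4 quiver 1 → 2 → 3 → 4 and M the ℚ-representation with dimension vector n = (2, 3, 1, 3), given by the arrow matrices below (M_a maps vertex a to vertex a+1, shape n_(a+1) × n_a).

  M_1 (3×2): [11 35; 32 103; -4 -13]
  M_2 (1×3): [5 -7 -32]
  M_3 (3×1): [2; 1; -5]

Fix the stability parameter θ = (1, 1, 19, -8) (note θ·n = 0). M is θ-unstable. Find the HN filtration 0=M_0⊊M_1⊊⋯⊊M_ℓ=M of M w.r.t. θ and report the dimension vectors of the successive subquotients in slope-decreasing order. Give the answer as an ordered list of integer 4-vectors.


Via rank(M_{q-1}∘⋯∘M_p): M ≅ I[1,2], I[1,4], I[2,2], I[4,4]^2.
μ_θ-semistable layers: μ^(1)=11/2; μ^(2)=1; μ^(3)=-8

((0, 0, 1, 1); (2, 3, 0, 0); (0, 0, 0, 2))


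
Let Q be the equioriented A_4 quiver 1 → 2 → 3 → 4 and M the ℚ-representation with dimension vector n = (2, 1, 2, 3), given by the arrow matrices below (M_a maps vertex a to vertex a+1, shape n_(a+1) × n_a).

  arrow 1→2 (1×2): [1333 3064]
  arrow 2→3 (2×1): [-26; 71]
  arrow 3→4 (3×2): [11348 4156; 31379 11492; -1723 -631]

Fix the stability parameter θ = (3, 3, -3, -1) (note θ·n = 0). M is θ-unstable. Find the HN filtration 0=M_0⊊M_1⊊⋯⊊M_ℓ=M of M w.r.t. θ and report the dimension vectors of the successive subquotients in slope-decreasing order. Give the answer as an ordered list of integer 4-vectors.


Interval decomposition of M: I[1,1], I[1,4], I[3,4], I[4,4].
HN type (ℓ=4): μ^(1)=3; μ^(2)=1/2; μ^(3)=-1; μ^(4)=-3

((1, 0, 0, 0); (1, 1, 1, 1); (0, 0, 0, 2); (0, 0, 1, 0))


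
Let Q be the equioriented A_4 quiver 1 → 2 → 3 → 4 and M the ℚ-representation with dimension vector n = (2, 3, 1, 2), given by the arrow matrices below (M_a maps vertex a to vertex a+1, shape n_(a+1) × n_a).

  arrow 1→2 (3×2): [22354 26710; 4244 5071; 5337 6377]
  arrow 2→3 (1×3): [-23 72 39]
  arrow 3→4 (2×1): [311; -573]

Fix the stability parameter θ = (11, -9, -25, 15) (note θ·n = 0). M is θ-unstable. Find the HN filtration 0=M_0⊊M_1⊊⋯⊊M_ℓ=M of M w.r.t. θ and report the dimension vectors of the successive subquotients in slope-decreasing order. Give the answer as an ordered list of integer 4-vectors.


Via rank(M_{q-1}∘⋯∘M_p): M ≅ I[1,2], I[1,4], I[2,2], I[4,4].
μ_θ-semistable layers: μ^(1)=15; μ^(2)=1; μ^(3)=-23/3; μ^(4)=-9

((0, 0, 0, 2); (1, 1, 0, 0); (1, 1, 1, 0); (0, 1, 0, 0))


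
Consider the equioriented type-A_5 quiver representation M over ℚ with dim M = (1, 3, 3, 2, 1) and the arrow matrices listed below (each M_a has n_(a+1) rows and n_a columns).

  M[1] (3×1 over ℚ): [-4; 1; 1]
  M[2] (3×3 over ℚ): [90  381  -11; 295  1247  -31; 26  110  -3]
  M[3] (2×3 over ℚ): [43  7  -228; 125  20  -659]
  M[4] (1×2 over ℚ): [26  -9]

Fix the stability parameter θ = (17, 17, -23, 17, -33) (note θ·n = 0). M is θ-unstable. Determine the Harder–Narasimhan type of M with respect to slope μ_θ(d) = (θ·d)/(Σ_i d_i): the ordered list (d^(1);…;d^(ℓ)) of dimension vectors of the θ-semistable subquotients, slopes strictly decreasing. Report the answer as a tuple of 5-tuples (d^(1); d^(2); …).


Via rank(M_{q-1}∘⋯∘M_p): M ≅ I[1,5], I[2,3], I[2,4].
μ_θ-semistable layers: μ^(1)=17; μ^(2)=-1; μ^(3)=-3

((0, 0, 0, 1, 0); (1, 1, 1, 1, 1); (0, 2, 2, 0, 0))


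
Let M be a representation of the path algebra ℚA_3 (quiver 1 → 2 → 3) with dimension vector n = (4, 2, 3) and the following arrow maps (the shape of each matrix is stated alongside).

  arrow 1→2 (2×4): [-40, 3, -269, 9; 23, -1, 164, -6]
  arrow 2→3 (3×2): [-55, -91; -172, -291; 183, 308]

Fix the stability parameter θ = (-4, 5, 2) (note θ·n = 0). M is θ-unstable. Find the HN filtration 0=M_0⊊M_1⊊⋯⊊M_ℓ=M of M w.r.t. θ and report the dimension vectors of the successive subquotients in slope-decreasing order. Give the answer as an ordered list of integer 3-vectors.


Barcode: M ≅ I[1,1]^2, I[1,3]^2, I[3,3]. HN layers by μ_θ (3 steps, strictly decreasing):
  μ^(1)=7/2; μ^(2)=2; μ^(3)=-4

((0, 2, 2); (0, 0, 1); (4, 0, 0))


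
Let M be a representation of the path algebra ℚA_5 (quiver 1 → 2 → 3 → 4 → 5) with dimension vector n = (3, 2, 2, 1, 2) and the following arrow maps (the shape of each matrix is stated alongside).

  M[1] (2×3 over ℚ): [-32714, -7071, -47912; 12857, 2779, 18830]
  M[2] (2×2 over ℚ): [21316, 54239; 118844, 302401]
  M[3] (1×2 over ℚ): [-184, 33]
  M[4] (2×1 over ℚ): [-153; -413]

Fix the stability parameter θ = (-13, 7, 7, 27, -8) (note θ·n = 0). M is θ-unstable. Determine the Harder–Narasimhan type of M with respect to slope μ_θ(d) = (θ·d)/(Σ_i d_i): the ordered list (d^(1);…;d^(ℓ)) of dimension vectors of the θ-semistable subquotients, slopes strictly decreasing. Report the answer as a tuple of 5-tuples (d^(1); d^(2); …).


Barcode: M ≅ I[1,1], I[1,2], I[1,5], I[3,3], I[5,5]. HN layers by μ_θ (4 steps, strictly decreasing):
  μ^(1)=19/2; μ^(2)=7; μ^(3)=-8; μ^(4)=-13

((0, 0, 0, 1, 1); (0, 2, 2, 0, 0); (0, 0, 0, 0, 1); (3, 0, 0, 0, 0))


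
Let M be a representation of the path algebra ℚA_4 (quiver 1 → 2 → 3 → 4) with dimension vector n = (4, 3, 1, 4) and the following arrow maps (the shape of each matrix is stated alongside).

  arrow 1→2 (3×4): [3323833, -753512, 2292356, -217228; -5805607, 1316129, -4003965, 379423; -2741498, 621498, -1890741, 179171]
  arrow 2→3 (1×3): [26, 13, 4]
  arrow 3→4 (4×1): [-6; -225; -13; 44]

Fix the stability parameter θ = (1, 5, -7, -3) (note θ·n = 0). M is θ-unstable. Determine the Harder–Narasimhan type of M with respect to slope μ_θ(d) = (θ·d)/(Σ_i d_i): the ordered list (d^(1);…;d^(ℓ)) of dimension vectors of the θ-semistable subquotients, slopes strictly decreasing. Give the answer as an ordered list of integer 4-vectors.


Interval decomposition of M: I[1,1], I[1,2]^2, I[1,4], I[4,4]^3.
HN type (ℓ=4): μ^(1)=5; μ^(2)=1; μ^(3)=-1; μ^(4)=-3

((0, 2, 0, 0); (3, 0, 0, 0); (1, 1, 1, 1); (0, 0, 0, 3))


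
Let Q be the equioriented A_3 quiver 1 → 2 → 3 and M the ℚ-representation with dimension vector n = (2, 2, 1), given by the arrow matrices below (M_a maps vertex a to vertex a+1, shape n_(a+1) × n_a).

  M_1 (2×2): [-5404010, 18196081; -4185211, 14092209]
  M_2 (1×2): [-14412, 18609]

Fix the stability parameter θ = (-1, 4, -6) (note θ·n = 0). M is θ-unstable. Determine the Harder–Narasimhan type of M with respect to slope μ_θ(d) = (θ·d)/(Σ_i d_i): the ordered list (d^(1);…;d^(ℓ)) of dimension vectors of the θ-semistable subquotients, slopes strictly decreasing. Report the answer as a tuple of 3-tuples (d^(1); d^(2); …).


Barcode: M ≅ I[1,2], I[1,3]. HN layers by μ_θ (2 steps, strictly decreasing):
  μ^(1)=4; μ^(2)=-1

((0, 1, 0); (2, 1, 1))


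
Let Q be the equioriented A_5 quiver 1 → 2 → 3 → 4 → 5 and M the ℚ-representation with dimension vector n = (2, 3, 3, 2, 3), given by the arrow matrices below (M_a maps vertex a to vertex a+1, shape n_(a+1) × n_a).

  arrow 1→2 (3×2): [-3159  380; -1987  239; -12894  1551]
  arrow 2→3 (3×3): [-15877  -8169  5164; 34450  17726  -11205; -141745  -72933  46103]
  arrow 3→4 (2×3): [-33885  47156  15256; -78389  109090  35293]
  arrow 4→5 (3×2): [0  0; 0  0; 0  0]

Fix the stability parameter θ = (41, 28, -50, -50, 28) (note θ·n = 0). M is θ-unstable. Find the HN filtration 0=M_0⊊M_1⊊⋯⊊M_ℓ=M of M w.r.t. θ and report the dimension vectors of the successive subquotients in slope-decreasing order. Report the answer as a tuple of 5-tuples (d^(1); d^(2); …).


Barcode: M ≅ I[1,4]^2, I[2,3], I[5,5]^3. HN layers by μ_θ (3 steps, strictly decreasing):
  μ^(1)=28; μ^(2)=-31/4; μ^(3)=-11

((0, 0, 0, 0, 3); (2, 2, 2, 2, 0); (0, 1, 1, 0, 0))


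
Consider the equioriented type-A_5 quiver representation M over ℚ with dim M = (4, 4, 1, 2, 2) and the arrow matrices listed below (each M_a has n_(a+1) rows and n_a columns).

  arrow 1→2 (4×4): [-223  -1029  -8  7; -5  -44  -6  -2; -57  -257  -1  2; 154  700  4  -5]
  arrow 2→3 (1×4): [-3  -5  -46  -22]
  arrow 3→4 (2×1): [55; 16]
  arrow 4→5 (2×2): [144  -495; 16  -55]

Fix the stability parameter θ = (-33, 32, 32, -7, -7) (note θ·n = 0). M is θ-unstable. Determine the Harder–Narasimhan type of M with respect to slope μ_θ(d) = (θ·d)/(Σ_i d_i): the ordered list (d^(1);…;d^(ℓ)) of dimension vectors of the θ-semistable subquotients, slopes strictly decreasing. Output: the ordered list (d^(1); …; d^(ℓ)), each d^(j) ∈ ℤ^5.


Interval decomposition of M: I[1,2]^3, I[1,4], I[4,5], I[5,5].
HN type (ℓ=4): μ^(1)=32; μ^(2)=19; μ^(3)=-7; μ^(4)=-33

((0, 3, 0, 0, 0); (0, 1, 1, 1, 0); (0, 0, 0, 1, 2); (4, 0, 0, 0, 0))


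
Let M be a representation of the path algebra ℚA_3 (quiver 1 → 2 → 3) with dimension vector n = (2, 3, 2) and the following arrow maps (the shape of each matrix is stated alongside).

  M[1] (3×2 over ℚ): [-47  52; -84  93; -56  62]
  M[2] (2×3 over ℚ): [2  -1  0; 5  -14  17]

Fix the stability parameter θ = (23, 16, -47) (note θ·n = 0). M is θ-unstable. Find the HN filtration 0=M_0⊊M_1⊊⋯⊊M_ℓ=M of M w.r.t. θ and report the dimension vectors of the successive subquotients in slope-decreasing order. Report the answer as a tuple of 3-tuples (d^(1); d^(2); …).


Via rank(M_{q-1}∘⋯∘M_p): M ≅ I[1,3]^2, I[2,2].
μ_θ-semistable layers: μ^(1)=16; μ^(2)=-8/3

((0, 1, 0); (2, 2, 2))


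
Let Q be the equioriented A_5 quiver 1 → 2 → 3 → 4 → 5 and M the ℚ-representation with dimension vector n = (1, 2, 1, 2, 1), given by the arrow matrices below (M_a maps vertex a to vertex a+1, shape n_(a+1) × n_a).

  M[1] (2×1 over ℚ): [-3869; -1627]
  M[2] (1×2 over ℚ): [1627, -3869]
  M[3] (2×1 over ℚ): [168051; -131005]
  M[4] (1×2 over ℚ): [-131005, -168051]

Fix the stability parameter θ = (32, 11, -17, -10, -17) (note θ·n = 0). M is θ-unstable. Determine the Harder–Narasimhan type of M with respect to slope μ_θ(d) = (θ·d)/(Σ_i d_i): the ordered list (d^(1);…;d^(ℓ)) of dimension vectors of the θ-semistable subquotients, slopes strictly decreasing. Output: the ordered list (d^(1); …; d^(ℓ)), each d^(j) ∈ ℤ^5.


Via rank(M_{q-1}∘⋯∘M_p): M ≅ I[1,2], I[2,4], I[4,5].
μ_θ-semistable layers: μ^(1)=43/2; μ^(2)=-16/3; μ^(3)=-27/2

((1, 1, 0, 0, 0); (0, 1, 1, 1, 0); (0, 0, 0, 1, 1))


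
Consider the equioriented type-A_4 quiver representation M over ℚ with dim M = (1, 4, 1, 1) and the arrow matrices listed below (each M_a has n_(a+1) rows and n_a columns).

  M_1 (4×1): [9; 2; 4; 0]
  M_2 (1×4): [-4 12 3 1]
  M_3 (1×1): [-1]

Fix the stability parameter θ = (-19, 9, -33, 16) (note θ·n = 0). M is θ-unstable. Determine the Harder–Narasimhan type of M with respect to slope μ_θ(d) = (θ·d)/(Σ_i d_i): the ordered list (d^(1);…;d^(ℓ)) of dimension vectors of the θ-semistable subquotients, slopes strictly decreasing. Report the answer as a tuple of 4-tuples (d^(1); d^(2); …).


Interval decomposition of M: I[1,2], I[2,2]^2, I[2,4].
HN type (ℓ=4): μ^(1)=16; μ^(2)=9; μ^(3)=-12; μ^(4)=-19

((0, 0, 0, 1); (0, 3, 0, 0); (0, 1, 1, 0); (1, 0, 0, 0))


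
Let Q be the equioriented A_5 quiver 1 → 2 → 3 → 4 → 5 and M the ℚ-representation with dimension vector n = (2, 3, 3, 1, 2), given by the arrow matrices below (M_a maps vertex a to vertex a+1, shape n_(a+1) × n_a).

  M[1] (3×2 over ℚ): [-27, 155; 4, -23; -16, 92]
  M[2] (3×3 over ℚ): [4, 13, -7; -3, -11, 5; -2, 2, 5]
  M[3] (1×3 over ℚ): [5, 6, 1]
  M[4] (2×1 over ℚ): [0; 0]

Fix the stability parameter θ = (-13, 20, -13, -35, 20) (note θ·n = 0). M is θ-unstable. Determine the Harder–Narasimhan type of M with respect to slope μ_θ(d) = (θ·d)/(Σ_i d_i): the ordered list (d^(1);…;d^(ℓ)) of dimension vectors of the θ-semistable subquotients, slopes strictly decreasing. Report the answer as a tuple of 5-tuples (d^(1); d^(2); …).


Barcode: M ≅ I[1,3], I[1,4], I[2,3], I[5,5]^2. HN layers by μ_θ (4 steps, strictly decreasing):
  μ^(1)=20; μ^(2)=7/2; μ^(3)=-28/3; μ^(4)=-13

((0, 0, 0, 0, 2); (0, 2, 2, 0, 0); (0, 1, 1, 1, 0); (2, 0, 0, 0, 0))


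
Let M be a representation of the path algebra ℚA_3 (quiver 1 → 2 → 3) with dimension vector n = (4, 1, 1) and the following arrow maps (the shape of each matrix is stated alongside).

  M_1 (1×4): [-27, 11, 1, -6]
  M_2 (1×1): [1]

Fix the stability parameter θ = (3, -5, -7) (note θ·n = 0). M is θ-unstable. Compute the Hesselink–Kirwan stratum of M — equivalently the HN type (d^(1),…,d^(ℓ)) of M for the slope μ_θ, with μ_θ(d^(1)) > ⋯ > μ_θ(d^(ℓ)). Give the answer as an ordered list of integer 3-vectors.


Barcode: M ≅ I[1,1]^3, I[1,3]. HN layers by μ_θ (2 steps, strictly decreasing):
  μ^(1)=3; μ^(2)=-3

((3, 0, 0); (1, 1, 1))


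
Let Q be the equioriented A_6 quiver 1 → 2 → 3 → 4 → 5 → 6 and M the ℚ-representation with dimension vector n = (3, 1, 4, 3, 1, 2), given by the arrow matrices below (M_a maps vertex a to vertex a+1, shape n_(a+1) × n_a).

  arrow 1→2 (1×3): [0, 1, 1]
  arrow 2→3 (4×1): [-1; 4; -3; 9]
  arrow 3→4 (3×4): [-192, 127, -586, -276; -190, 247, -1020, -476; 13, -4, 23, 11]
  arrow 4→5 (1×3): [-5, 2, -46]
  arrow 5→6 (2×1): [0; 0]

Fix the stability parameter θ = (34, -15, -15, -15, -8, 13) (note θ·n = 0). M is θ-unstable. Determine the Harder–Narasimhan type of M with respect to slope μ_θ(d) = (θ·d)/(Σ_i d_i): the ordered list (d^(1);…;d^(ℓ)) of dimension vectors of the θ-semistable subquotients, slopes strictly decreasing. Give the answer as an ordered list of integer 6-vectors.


Barcode: M ≅ I[1,1]^2, I[1,5], I[3,3], I[3,4]^2, I[6,6]^2. HN layers by μ_θ (4 steps, strictly decreasing):
  μ^(1)=34; μ^(2)=13; μ^(3)=-19/5; μ^(4)=-15

((2, 0, 0, 0, 0, 0); (0, 0, 0, 0, 0, 2); (1, 1, 1, 1, 1, 0); (0, 0, 3, 2, 0, 0))


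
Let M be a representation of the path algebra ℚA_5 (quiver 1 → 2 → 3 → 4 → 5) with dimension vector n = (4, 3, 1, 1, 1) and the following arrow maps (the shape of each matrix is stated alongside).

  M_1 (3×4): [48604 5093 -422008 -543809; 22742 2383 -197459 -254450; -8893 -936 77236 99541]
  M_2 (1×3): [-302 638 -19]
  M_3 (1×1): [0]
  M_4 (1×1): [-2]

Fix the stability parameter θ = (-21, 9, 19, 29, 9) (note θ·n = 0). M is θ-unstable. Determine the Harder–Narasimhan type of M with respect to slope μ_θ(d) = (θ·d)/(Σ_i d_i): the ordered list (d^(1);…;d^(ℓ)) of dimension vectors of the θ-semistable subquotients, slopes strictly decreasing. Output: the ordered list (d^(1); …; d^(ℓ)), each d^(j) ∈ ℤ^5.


Barcode: M ≅ I[1,1], I[1,2]^2, I[1,3], I[4,5]. HN layers by μ_θ (3 steps, strictly decreasing):
  μ^(1)=19; μ^(2)=9; μ^(3)=-21

((0, 0, 1, 1, 1); (0, 3, 0, 0, 0); (4, 0, 0, 0, 0))


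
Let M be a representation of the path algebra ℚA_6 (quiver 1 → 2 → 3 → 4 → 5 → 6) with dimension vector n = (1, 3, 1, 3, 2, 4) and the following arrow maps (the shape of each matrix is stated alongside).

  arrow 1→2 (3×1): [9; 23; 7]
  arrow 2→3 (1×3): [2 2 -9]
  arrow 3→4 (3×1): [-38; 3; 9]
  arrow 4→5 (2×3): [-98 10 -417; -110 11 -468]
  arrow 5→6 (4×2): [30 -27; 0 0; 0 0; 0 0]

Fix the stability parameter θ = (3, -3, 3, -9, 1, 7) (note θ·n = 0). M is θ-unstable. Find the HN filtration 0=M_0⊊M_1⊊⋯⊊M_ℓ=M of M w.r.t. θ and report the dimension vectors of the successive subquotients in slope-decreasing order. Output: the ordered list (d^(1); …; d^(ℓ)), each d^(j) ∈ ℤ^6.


Interval decomposition of M: I[1,6], I[2,2]^2, I[4,4], I[4,5], I[6,6]^3.
HN type (ℓ=5): μ^(1)=7; μ^(2)=1; μ^(3)=-3/2; μ^(4)=-3; μ^(5)=-9

((0, 0, 0, 0, 0, 4); (0, 0, 0, 0, 2, 0); (1, 1, 1, 1, 0, 0); (0, 2, 0, 0, 0, 0); (0, 0, 0, 2, 0, 0))


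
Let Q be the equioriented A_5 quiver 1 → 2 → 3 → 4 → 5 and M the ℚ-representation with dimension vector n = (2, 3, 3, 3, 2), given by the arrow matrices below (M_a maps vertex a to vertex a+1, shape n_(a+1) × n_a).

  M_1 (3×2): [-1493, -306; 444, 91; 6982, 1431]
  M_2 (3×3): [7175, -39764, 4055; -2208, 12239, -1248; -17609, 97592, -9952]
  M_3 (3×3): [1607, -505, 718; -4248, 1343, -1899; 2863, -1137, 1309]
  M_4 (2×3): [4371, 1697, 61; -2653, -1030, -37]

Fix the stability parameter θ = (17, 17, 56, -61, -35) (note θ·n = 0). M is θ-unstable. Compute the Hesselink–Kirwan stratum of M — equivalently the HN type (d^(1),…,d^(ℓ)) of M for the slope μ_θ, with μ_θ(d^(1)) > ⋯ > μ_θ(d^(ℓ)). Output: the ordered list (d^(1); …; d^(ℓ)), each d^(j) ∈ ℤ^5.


Barcode: M ≅ I[1,5]^2, I[2,4]. HN layers by μ_θ (2 steps, strictly decreasing):
  μ^(1)=4; μ^(2)=-6/5

((0, 1, 1, 1, 0); (2, 2, 2, 2, 2))


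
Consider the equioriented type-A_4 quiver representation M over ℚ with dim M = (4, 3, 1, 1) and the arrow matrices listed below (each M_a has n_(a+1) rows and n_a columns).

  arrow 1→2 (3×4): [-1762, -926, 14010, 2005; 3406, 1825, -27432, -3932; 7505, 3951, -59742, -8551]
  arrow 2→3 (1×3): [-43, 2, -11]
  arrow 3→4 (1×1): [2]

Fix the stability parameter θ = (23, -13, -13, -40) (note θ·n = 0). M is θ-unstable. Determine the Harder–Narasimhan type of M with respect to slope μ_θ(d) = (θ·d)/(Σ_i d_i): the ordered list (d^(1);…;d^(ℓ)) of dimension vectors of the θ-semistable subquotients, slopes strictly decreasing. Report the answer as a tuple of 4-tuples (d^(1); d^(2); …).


Barcode: M ≅ I[1,1], I[1,2]^2, I[1,4]. HN layers by μ_θ (3 steps, strictly decreasing):
  μ^(1)=23; μ^(2)=5; μ^(3)=-43/4

((1, 0, 0, 0); (2, 2, 0, 0); (1, 1, 1, 1))


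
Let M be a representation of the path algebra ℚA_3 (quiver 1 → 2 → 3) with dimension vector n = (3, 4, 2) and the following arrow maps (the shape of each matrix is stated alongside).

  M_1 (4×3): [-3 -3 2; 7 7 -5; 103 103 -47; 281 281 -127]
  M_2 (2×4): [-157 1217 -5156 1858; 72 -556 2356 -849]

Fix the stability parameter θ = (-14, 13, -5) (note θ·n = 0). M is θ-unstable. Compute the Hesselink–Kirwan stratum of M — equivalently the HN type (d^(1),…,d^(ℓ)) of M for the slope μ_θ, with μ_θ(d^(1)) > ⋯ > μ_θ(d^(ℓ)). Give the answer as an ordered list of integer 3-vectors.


Barcode: M ≅ I[1,1], I[1,3]^2, I[2,2]^2. HN layers by μ_θ (3 steps, strictly decreasing):
  μ^(1)=13; μ^(2)=4; μ^(3)=-14

((0, 2, 0); (0, 2, 2); (3, 0, 0))


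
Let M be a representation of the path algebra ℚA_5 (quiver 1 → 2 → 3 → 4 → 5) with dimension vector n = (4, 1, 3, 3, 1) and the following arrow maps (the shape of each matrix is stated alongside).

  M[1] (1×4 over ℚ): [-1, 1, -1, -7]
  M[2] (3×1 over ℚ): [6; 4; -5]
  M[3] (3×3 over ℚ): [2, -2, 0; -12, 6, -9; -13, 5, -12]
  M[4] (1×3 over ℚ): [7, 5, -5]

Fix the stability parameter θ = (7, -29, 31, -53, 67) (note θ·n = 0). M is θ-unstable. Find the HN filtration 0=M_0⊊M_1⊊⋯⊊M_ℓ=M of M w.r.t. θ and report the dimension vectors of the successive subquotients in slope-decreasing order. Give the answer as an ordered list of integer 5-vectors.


Interval decomposition of M: I[1,1]^3, I[1,5], I[3,3], I[3,4], I[4,4].
HN type (ℓ=5): μ^(1)=67; μ^(2)=31; μ^(3)=7; μ^(4)=-11; μ^(5)=-53

((0, 0, 0, 0, 1); (0, 0, 1, 0, 0); (3, 0, 0, 0, 0); (1, 1, 2, 2, 0); (0, 0, 0, 1, 0))


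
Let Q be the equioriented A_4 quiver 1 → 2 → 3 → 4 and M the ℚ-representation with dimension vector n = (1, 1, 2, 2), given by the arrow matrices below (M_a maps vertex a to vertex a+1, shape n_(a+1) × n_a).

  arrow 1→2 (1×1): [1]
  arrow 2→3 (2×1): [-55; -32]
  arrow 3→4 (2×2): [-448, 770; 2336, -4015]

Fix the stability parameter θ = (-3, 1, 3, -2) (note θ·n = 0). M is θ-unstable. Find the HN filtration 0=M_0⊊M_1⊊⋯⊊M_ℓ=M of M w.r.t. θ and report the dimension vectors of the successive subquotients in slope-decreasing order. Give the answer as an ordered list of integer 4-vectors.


Barcode: M ≅ I[1,3], I[3,4], I[4,4]. HN layers by μ_θ (5 steps, strictly decreasing):
  μ^(1)=3; μ^(2)=1; μ^(3)=1/2; μ^(4)=-2; μ^(5)=-3

((0, 0, 1, 0); (0, 1, 0, 0); (0, 0, 1, 1); (0, 0, 0, 1); (1, 0, 0, 0))


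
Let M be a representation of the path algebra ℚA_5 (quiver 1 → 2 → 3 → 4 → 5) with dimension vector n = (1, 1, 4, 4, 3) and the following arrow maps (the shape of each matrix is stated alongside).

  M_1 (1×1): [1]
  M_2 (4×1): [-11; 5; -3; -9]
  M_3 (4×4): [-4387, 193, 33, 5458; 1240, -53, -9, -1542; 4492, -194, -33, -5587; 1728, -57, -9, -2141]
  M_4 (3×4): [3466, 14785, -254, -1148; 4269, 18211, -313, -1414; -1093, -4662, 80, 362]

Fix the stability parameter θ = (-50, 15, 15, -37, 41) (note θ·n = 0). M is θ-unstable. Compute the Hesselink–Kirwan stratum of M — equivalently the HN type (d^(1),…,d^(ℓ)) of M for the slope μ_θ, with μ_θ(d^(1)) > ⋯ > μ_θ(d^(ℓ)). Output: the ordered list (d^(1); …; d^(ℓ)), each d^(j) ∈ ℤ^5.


Interval decomposition of M: I[1,5], I[3,4], I[3,5]^2.
HN type (ℓ=4): μ^(1)=41; μ^(2)=-7/3; μ^(3)=-11; μ^(4)=-50

((0, 0, 0, 0, 3); (0, 1, 1, 1, 0); (0, 0, 3, 3, 0); (1, 0, 0, 0, 0))


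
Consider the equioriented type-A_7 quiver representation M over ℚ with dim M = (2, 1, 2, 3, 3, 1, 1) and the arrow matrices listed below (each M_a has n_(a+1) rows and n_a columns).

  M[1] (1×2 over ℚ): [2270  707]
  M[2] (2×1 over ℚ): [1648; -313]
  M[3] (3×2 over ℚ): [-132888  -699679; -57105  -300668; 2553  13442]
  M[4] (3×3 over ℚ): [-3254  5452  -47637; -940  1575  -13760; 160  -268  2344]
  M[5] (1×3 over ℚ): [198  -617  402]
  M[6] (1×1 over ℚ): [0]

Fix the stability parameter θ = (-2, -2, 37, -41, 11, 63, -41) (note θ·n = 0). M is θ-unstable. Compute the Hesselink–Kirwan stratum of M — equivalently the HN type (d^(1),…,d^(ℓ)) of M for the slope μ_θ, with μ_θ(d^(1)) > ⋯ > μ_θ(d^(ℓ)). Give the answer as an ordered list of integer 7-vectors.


Interval decomposition of M: I[1,1], I[1,4], I[3,6], I[4,5], I[5,5], I[7,7].
HN type (ℓ=4): μ^(1)=63; μ^(2)=11; μ^(3)=-2; μ^(4)=-41

((0, 0, 0, 0, 0, 1, 0); (0, 0, 0, 0, 3, 0, 0); (2, 1, 2, 2, 0, 0, 0); (0, 0, 0, 1, 0, 0, 1))


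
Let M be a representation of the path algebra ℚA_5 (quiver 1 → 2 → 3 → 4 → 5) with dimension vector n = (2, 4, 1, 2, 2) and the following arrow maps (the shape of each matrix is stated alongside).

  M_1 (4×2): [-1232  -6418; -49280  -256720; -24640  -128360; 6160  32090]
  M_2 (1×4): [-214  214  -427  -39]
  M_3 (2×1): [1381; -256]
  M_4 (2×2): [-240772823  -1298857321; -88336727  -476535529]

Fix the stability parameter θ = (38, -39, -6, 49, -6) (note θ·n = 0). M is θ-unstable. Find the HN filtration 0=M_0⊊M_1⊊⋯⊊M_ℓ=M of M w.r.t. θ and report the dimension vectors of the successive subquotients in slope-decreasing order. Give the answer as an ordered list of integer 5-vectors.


Barcode: M ≅ I[1,1], I[1,5], I[2,2]^3, I[4,4], I[5,5]. HN layers by μ_θ (6 steps, strictly decreasing):
  μ^(1)=49; μ^(2)=38; μ^(3)=43/2; μ^(4)=-7/3; μ^(5)=-6; μ^(6)=-39

((0, 0, 0, 1, 0); (1, 0, 0, 0, 0); (0, 0, 0, 1, 1); (1, 1, 1, 0, 0); (0, 0, 0, 0, 1); (0, 3, 0, 0, 0))


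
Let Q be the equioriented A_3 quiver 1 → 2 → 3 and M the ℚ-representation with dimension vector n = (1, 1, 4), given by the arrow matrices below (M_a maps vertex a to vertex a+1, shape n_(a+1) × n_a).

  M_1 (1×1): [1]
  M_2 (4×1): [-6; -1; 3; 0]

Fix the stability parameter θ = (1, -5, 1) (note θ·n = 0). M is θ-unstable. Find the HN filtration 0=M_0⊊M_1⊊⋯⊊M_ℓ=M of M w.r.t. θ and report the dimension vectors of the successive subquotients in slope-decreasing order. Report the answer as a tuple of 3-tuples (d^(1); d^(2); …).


Via rank(M_{q-1}∘⋯∘M_p): M ≅ I[1,3], I[3,3]^3.
μ_θ-semistable layers: μ^(1)=1; μ^(2)=-2

((0, 0, 4); (1, 1, 0))


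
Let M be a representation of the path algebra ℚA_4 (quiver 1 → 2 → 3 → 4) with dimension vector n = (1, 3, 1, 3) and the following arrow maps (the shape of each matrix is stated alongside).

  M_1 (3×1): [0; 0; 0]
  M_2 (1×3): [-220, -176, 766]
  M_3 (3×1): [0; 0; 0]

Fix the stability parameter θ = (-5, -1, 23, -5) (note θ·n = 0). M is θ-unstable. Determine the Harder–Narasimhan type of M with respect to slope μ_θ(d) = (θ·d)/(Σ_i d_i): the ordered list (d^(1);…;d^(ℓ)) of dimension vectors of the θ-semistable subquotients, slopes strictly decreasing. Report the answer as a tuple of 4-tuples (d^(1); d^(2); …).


Interval decomposition of M: I[1,1], I[2,2]^2, I[2,3], I[4,4]^3.
HN type (ℓ=3): μ^(1)=23; μ^(2)=-1; μ^(3)=-5

((0, 0, 1, 0); (0, 3, 0, 0); (1, 0, 0, 3))


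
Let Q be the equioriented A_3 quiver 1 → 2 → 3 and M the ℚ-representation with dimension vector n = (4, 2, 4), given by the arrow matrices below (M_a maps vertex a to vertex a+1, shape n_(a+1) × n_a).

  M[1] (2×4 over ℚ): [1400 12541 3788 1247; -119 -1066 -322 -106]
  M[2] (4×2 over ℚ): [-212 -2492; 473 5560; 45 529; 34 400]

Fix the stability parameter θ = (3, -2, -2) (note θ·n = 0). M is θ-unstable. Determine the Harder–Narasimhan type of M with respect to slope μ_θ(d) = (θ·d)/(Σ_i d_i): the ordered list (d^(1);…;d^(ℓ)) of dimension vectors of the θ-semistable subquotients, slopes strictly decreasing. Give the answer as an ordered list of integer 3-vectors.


Interval decomposition of M: I[1,1]^2, I[1,3]^2, I[3,3]^2.
HN type (ℓ=3): μ^(1)=3; μ^(2)=-1/3; μ^(3)=-2

((2, 0, 0); (2, 2, 2); (0, 0, 2))


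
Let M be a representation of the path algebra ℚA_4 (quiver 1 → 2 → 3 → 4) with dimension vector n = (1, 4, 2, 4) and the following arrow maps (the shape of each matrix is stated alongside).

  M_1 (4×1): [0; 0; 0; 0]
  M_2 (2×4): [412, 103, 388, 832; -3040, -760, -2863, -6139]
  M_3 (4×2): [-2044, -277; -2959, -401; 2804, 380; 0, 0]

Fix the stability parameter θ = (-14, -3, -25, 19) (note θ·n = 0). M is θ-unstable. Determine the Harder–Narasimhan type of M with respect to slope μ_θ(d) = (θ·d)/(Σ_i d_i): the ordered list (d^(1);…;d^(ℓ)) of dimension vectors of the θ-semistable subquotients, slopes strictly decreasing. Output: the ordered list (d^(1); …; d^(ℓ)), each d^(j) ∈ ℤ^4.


Via rank(M_{q-1}∘⋯∘M_p): M ≅ I[1,1], I[2,2]^2, I[2,4]^2, I[4,4]^2.
μ_θ-semistable layers: μ^(1)=19; μ^(2)=-3; μ^(3)=-14

((0, 0, 0, 4); (0, 2, 0, 0); (1, 2, 2, 0))


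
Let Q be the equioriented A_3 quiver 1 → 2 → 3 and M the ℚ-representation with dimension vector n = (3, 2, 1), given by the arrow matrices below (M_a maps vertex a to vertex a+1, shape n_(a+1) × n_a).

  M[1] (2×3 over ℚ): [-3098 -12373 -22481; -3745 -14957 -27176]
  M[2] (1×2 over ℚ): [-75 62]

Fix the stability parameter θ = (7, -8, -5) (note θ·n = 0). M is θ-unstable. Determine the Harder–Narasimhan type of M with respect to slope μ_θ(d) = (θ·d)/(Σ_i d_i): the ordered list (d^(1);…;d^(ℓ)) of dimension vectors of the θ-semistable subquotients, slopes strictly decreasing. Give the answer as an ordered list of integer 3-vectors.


Barcode: M ≅ I[1,1], I[1,2], I[1,3]. HN layers by μ_θ (3 steps, strictly decreasing):
  μ^(1)=7; μ^(2)=-1/2; μ^(3)=-2

((1, 0, 0); (1, 1, 0); (1, 1, 1))


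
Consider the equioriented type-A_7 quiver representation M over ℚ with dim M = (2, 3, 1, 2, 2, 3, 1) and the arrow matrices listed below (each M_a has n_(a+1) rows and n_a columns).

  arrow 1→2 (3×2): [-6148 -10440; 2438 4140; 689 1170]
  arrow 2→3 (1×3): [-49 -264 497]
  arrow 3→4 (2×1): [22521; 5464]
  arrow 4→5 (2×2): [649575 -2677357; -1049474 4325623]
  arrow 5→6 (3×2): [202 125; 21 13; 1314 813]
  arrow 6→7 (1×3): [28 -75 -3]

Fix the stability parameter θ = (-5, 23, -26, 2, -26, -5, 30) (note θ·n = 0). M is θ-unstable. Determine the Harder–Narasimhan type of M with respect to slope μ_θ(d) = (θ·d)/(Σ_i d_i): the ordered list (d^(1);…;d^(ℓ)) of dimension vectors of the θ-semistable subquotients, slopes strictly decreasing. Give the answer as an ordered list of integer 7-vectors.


Via rank(M_{q-1}∘⋯∘M_p): M ≅ I[1,1], I[1,7], I[2,2]^2, I[4,6], I[6,6].
μ_θ-semistable layers: μ^(1)=30; μ^(2)=23; μ^(3)=-5; μ^(4)=-32/5; μ^(5)=-12

((0, 0, 0, 0, 0, 0, 1); (0, 2, 0, 0, 0, 0, 0); (1, 0, 0, 0, 0, 3, 0); (1, 1, 1, 1, 1, 0, 0); (0, 0, 0, 1, 1, 0, 0))


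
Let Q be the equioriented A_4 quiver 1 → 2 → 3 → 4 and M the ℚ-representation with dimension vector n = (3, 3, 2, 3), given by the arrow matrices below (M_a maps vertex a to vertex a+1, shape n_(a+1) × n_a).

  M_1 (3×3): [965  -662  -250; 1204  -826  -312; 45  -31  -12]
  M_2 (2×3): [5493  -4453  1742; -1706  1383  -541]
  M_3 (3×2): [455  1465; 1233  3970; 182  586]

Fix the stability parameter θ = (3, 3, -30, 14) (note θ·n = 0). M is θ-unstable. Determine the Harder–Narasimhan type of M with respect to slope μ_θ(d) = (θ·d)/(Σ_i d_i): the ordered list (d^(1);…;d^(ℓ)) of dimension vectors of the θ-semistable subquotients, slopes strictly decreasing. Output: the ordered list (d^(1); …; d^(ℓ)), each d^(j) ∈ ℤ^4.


Barcode: M ≅ I[1,2], I[1,4]^2, I[4,4]. HN layers by μ_θ (3 steps, strictly decreasing):
  μ^(1)=14; μ^(2)=3; μ^(3)=-8

((0, 0, 0, 3); (1, 1, 0, 0); (2, 2, 2, 0))


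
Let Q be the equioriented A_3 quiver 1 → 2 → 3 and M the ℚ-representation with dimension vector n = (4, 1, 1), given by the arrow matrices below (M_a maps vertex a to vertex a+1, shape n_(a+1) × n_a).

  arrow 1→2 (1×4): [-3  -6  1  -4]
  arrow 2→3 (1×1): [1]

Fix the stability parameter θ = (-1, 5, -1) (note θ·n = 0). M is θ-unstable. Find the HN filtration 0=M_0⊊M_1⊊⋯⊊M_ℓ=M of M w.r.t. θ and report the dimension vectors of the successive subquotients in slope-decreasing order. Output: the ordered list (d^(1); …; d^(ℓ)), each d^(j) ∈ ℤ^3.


Barcode: M ≅ I[1,1]^3, I[1,3]. HN layers by μ_θ (2 steps, strictly decreasing):
  μ^(1)=2; μ^(2)=-1

((0, 1, 1); (4, 0, 0))


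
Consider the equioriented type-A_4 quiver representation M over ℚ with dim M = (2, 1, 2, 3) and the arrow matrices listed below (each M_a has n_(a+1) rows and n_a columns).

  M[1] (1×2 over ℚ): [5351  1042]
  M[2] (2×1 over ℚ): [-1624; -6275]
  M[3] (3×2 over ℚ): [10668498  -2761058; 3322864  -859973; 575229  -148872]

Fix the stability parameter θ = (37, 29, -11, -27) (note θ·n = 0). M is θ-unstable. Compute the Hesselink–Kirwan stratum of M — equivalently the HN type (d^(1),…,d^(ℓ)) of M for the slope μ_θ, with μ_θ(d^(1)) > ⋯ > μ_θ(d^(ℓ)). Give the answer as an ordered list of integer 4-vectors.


Barcode: M ≅ I[1,1], I[1,4], I[3,4], I[4,4]. HN layers by μ_θ (4 steps, strictly decreasing):
  μ^(1)=37; μ^(2)=7; μ^(3)=-19; μ^(4)=-27

((1, 0, 0, 0); (1, 1, 1, 1); (0, 0, 1, 1); (0, 0, 0, 1))


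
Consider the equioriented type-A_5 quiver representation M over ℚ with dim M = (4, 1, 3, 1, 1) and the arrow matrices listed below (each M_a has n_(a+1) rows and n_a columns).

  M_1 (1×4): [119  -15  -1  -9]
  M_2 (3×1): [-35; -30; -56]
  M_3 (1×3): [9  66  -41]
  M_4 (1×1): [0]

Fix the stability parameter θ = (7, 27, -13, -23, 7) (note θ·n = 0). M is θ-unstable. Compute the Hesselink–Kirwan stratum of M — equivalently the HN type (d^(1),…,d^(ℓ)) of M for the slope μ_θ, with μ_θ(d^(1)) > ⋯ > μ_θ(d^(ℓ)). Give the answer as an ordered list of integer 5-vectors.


Via rank(M_{q-1}∘⋯∘M_p): M ≅ I[1,1]^3, I[1,4], I[3,3]^2, I[5,5].
μ_θ-semistable layers: μ^(1)=7; μ^(2)=-1/2; μ^(3)=-13

((3, 0, 0, 0, 1); (1, 1, 1, 1, 0); (0, 0, 2, 0, 0))


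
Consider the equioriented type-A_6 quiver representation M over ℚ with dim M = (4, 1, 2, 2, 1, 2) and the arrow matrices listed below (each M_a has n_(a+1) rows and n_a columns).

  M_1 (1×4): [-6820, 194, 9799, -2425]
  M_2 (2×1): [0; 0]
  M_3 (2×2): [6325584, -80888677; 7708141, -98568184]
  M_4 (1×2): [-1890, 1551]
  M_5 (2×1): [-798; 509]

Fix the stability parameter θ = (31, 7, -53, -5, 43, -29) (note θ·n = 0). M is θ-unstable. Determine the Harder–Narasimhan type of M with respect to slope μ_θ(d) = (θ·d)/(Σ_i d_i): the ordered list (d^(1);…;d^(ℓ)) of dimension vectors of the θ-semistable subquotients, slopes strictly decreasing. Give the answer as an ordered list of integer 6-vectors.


Interval decomposition of M: I[1,1]^3, I[1,2], I[3,4], I[3,6], I[6,6].
HN type (ℓ=6): μ^(1)=31; μ^(2)=19; μ^(3)=7; μ^(4)=-5; μ^(5)=-29; μ^(6)=-53

((3, 0, 0, 0, 0, 0); (1, 1, 0, 0, 0, 0); (0, 0, 0, 0, 1, 1); (0, 0, 0, 2, 0, 0); (0, 0, 0, 0, 0, 1); (0, 0, 2, 0, 0, 0))


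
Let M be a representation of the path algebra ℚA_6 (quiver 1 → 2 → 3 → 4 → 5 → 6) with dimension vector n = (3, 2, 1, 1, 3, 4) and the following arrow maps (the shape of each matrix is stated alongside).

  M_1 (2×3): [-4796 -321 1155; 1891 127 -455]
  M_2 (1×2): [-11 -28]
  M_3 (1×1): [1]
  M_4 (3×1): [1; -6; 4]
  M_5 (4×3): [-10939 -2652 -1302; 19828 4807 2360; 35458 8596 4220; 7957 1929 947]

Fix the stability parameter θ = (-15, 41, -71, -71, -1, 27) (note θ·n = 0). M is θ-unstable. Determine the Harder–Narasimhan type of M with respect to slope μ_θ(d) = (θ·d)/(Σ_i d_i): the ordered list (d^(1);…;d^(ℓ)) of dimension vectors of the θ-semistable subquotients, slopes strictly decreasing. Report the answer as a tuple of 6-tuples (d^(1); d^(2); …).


Interval decomposition of M: I[1,1], I[1,2], I[1,6], I[5,6]^2, I[6,6].
HN type (ℓ=5): μ^(1)=41; μ^(2)=27; μ^(3)=-1; μ^(4)=-15; μ^(5)=-29

((0, 1, 0, 0, 0, 0); (0, 0, 0, 0, 0, 4); (0, 0, 0, 0, 3, 0); (2, 0, 0, 0, 0, 0); (1, 1, 1, 1, 0, 0))


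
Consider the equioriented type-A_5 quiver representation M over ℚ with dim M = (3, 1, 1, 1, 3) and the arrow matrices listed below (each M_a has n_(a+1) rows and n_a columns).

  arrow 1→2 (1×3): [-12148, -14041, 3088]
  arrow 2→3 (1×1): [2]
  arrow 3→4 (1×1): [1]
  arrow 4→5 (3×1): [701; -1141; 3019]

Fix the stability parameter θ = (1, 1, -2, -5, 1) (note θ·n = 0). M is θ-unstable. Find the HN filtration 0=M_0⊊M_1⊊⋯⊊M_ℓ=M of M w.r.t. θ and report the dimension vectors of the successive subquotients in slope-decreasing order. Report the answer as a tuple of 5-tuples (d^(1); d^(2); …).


Via rank(M_{q-1}∘⋯∘M_p): M ≅ I[1,1]^2, I[1,5], I[5,5]^2.
μ_θ-semistable layers: μ^(1)=1; μ^(2)=-5/4

((2, 0, 0, 0, 3); (1, 1, 1, 1, 0))


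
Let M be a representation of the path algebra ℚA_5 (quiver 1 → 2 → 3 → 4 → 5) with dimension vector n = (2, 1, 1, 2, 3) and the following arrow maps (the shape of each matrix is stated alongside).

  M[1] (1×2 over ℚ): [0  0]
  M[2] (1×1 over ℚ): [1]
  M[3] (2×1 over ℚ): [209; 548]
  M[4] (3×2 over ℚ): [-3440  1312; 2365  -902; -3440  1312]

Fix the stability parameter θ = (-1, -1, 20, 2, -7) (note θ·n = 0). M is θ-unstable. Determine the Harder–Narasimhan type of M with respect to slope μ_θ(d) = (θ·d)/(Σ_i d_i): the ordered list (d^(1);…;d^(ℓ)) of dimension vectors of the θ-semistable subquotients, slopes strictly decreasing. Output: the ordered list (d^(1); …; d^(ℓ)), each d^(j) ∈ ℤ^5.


Interval decomposition of M: I[1,1]^2, I[2,5], I[4,4], I[5,5]^2.
HN type (ℓ=4): μ^(1)=5; μ^(2)=2; μ^(3)=-1; μ^(4)=-7

((0, 0, 1, 1, 1); (0, 0, 0, 1, 0); (2, 1, 0, 0, 0); (0, 0, 0, 0, 2))
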